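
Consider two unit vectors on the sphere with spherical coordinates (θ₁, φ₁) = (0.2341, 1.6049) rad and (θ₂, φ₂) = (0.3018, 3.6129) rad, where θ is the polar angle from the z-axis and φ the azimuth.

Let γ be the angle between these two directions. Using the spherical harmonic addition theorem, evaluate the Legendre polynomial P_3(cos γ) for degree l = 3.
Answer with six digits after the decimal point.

0.470513

Expand P_3 via completeness: Σ_{m} conj(Y_{3,m}) at Ω₁ times Y_{3,m} at Ω₂ —
  m=-3: Y*=+0.000532-0.005181i  Y=-0.001712+0.010822i  product +0.000055+0.000015i
  m=-2: Y*=-0.053368-0.003646i  Y=+0.050665-0.069754i  product -0.002958+0.003538i
  m=-1: Y*=-0.009537+0.279537i  Y=-0.304546+0.155200i  product -0.040480-0.086612i
  m=+0: Y*=+0.628332-0.000000i  Y=+0.555218+0.000000i  product +0.348861+0.000000i
  m=+1: Y*=+0.009537+0.279537i  Y=+0.304546+0.155200i  product -0.040480+0.086612i
  m=+2: Y*=-0.053368+0.003646i  Y=+0.050665+0.069754i  product -0.002958-0.003538i
  m=+3: Y*=-0.000532-0.005181i  Y=+0.001712+0.010822i  product +0.000055-0.000015i
Σ over m = +0.262096-0.000000i; ×(4π/7) → +0.470513-0.000000i. Real part: 0.470513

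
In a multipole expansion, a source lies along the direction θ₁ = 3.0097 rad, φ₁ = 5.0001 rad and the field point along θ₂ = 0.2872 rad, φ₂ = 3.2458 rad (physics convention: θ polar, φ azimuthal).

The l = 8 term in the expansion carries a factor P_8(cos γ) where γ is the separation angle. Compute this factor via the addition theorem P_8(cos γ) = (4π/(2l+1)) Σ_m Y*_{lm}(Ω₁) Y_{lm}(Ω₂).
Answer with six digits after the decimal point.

Addition theorem: P_8(cos γ) = (4π/17) Σ_m Y*_{lm}(Ω₁) Y_{lm}(Ω₂), m = −8…8:
  m=-8: Y*=-0.00000 + 0.00000j  Y=0.00001 - 0.00002j  product 0.00000 + 0.00000j
  m=-7: Y*=0.00000 + 0.00000j  Y=-0.00022 + 0.00019j  product -0.00000 + 0.00000j
  m=-6: Y*=0.00000 - 0.00003j  Y=0.00202 - 0.00146j  product -0.00000 - 0.00000j
  m=-5: Y*=-0.00037 + 0.00005j  Y=-0.01332 + 0.00764j  product 0.00000 - 0.00000j
  m=-4: Y*=0.00158 + 0.00353j  Y=0.06388 - 0.02828j  product 0.00020 + 0.00018j
  m=-3: Y*=0.02262 - 0.01935j  Y=-0.21883 + 0.07073j  product -0.00358 + 0.00583j
  m=-2: Y*=-0.13592 - 0.08816j  Y=0.49744 - 0.10520j  product -0.07689 - 0.02956j
  m=-1: Y*=-0.15747 + 0.53212j  Y=-0.59643 + 0.06238j  product 0.06072 - 0.32719j
  m=+0: Y*=0.82621 + 0.00000j  Y=-0.02279 + 0.00000j  product -0.01883 + 0.00000j
  m=+1: Y*=0.15747 + 0.53212j  Y=0.59643 + 0.06238j  product 0.06072 + 0.32719j
  m=+2: Y*=-0.13592 + 0.08816j  Y=0.49744 + 0.10520j  product -0.07689 + 0.02956j
  m=+3: Y*=-0.02262 - 0.01935j  Y=0.21883 + 0.07073j  product -0.00358 - 0.00583j
  m=+4: Y*=0.00158 - 0.00353j  Y=0.06388 + 0.02828j  product 0.00020 - 0.00018j
  m=+5: Y*=0.00037 + 0.00005j  Y=0.01332 + 0.00764j  product 0.00000 + 0.00000j
  m=+6: Y*=0.00000 + 0.00003j  Y=0.00202 + 0.00146j  product -0.00000 + 0.00000j
  m=+7: Y*=-0.00000 + 0.00000j  Y=0.00022 + 0.00019j  product -0.00000 - 0.00000j
  m=+8: Y*=-0.00000 - 0.00000j  Y=0.00001 + 0.00002j  product 0.00000 - 0.00000j
Accumulated sum -0.05790 + 0.00000j; after 4π/(2l+1) scaling, -0.04280 + 0.00000j ⇒ P_8 = -0.042801

-0.042801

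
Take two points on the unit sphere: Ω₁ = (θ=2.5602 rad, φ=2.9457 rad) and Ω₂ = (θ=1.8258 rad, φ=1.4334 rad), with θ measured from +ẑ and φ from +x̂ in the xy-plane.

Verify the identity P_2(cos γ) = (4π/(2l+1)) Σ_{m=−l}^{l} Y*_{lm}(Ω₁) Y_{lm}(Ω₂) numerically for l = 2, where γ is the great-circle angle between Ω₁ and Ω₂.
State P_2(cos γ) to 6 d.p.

Term-by-term m-sum for l=2 (normalisation 4π/5 = 2.513274):
  m=-2: 0.10768 - 0.04449j × -0.34813 - 0.09815j = -0.04185 + 0.00492j  (running Σ = -0.04185 + 0.00492j)
  m=-1: 0.34778 - 0.06901j × -0.02583 + 0.18680j = 0.00391 + 0.06675j  (running Σ = -0.03794 + 0.07167j)
  m=0: 0.34541 + 0.00000j × -0.25519 + 0.00000j = -0.08814 + 0.00000j  (running Σ = -0.12609 + 0.07167j)
  m=1: -0.34778 - 0.06901j × 0.02583 + 0.18680j = 0.00391 - 0.06675j  (running Σ = -0.12218 + 0.00492j)
  m=2: 0.10768 + 0.04449j × -0.34813 + 0.09815j = -0.04185 - 0.00492j  (running Σ = -0.16403 + 0.00000j)
Σ over m = -0.16403 + 0.00000j; ×(4π/5) → -0.41225 + 0.00000j. Real part: -0.412246

-0.412246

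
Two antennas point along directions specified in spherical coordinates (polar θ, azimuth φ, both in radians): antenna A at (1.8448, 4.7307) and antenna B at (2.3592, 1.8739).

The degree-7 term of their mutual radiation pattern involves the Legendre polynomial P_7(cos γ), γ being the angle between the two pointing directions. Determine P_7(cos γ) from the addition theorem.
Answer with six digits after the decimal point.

-0.133473

Summing Y*_{l m}(θ₁,φ₁)·Y_{l m}(θ₂,φ₂) over m ∈ [−7, 7]; prefactor 4π/(2·7+1) = 0.837758:
  term(m=-7) = 0.00680 + 0.01512j   from Y*(Ω₁)=-0.04898 + 0.38006j, Y(Ω₂)=0.03687 - 0.02265j
  term(m=-6) = -0.00903 - 0.06502j   from Y*(Ω₁)=0.40057 + 0.04419j, Y(Ω₂)=-0.03996 - 0.15792j
  term(m=-5) = 0.00076 - 0.00512j   from Y*(Ω₁)=-0.00134 + 0.01455j, Y(Ω₂)=-0.35337 - 0.01955j
  term(m=-4) = -0.06649 + 0.14436j   from Y*(Ω₁)=0.34840 + 0.02556j, Y(Ω₂)=-0.15959 + 0.42607j
  term(m=-3) = 0.01602 - 0.01840j   from Y*(Ω₁)=0.00578 - 0.10504j, Y(Ω₂)=0.18299 + 0.14246j
  term(m=-2) = -0.05832 + 0.03735j   from Y*(Ω₁)=0.30241 + 0.01108j, Y(Ω₂)=-0.18807 + 0.13038j
  term(m=-1) = 0.04934 - 0.01444j   from Y*(Ω₁)=0.00270 - 0.14750j, Y(Ω₂)=0.10401 + 0.33258j
  term(m=+0) = -0.03748 + 0.00000j   from Y*(Ω₁)=0.28608 + 0.00000j, Y(Ω₂)=-0.13103 + 0.00000j
  term(m=+1) = 0.04934 + 0.01444j   from Y*(Ω₁)=-0.00270 - 0.14750j, Y(Ω₂)=-0.10401 + 0.33258j
  term(m=+2) = -0.05832 - 0.03735j   from Y*(Ω₁)=0.30241 - 0.01108j, Y(Ω₂)=-0.18807 - 0.13038j
  term(m=+3) = 0.01602 + 0.01840j   from Y*(Ω₁)=-0.00578 - 0.10504j, Y(Ω₂)=-0.18299 + 0.14246j
  term(m=+4) = -0.06649 - 0.14436j   from Y*(Ω₁)=0.34840 - 0.02556j, Y(Ω₂)=-0.15959 - 0.42607j
  term(m=+5) = 0.00076 + 0.00512j   from Y*(Ω₁)=0.00134 + 0.01455j, Y(Ω₂)=0.35337 - 0.01955j
  term(m=+6) = -0.00903 + 0.06502j   from Y*(Ω₁)=0.40057 - 0.04419j, Y(Ω₂)=-0.03996 + 0.15792j
  term(m=+7) = 0.00680 - 0.01512j   from Y*(Ω₁)=0.04898 + 0.38006j, Y(Ω₂)=-0.03687 - 0.02265j
Total Σ_m = -0.15932 - 0.00000j. Multiply by 0.837758: -0.13347 - 0.00000j. P_7(cos γ) = -0.133473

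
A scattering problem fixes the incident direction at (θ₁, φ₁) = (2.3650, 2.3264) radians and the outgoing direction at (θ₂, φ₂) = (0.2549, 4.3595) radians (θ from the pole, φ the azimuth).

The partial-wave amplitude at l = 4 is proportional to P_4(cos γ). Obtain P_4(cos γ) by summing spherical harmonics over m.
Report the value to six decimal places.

Expand P_4 via completeness: Σ_{m} conj(Y_{4,m}) at Ω₁ times Y_{4,m} at Ω₂ —
  m=-4: Y*=(-0.106014, 0.012695)  Y=(0.000284, 0.001766)  product (-0.000052, -0.000184)
  m=-3: Y*=(-0.235869, -0.197068)  Y=(0.016926, -0.009515)  product (-0.005868, -0.001091)
  m=-2: Y*=(-0.025067, -0.420171)  Y=(-0.089922, -0.076633)  product (-0.029945, 0.039704)
  m=-1: Y*=(0.091086, -0.096682)  Y=(-0.141825, 0.385074)  product (0.024311, 0.048787)
  m=+0: Y*=(-0.338859, -0.000000)  Y=(0.592222, 0.000000)  product (-0.200679, -0.000000)
  m=+1: Y*=(-0.091086, -0.096682)  Y=(0.141825, 0.385074)  product (0.024311, -0.048787)
  m=+2: Y*=(-0.025067, 0.420171)  Y=(-0.089922, 0.076633)  product (-0.029945, -0.039704)
  m=+3: Y*=(0.235869, -0.197068)  Y=(-0.016926, -0.009515)  product (-0.005868, 0.001091)
  m=+4: Y*=(-0.106014, -0.012695)  Y=(0.000284, -0.001766)  product (-0.000052, 0.000184)
Accumulated sum (-0.223786, 0.000000); after 4π/(2l+1) scaling, (-0.312464, 0.000000) ⇒ P_4 = -0.312464

-0.312464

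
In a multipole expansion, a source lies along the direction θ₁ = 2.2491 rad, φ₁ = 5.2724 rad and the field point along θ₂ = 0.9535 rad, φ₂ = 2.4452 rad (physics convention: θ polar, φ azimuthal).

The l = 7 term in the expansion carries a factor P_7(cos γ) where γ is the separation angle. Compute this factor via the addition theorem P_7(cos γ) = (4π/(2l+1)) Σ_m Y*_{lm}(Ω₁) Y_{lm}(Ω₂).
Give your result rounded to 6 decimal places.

-0.264094

Expand P_7 via completeness: Σ_{m} conj(Y_{7,m}) at Ω₁ times Y_{7,m} at Ω₂ —
  m=-7: (0.060928, -0.061776) × (-0.019379, 0.118310) = (0.006128, 0.008406)  (running Σ = (0.006128, 0.008406))
  m=-6: (-0.255405, -0.056704) × (-0.162076, -0.274080) = (0.025854, 0.079192)  (running Σ = (0.031982, 0.087597))
  m=-5: (0.144861, 0.407521) × (0.418478, 0.148206) = (0.000224, 0.192008)  (running Σ = (0.032206, 0.279605))
  m=-4: (0.222446, -0.281211) × (-0.238647, 0.088745) = (-0.028130, 0.086851)  (running Σ = (0.004076, 0.366456))
  m=-3: (0.042477, 0.004659) × (-0.090965, 0.159472) = (-0.004607, 0.006350)  (running Σ = (-0.000531, 0.372806))
  m=-2: (-0.159267, -0.329057) × (-0.061874, -0.343907) = (-0.103311, 0.075133)  (running Σ = (-0.103842, 0.447940))
  m=-1: (-0.063341, 0.101028) × (-0.031950, -0.026715) = (0.004723, -0.001536)  (running Σ = (-0.099119, 0.446404))
  m=0: (-0.333305, -0.000000) × (0.351033, 0.000000) = (-0.117001, -0.000000)  (running Σ = (-0.216120, 0.446404))
  m=1: (0.063341, 0.101028) × (0.031950, -0.026715) = (0.004723, 0.001536)  (running Σ = (-0.211398, 0.447940))
  m=2: (-0.159267, 0.329057) × (-0.061874, 0.343907) = (-0.103311, -0.075133)  (running Σ = (-0.314708, 0.372806))
  m=3: (-0.042477, 0.004659) × (0.090965, 0.159472) = (-0.004607, -0.006350)  (running Σ = (-0.319315, 0.366456))
  m=4: (0.222446, 0.281211) × (-0.238647, -0.088745) = (-0.028130, -0.086851)  (running Σ = (-0.347445, 0.279605))
  m=5: (-0.144861, 0.407521) × (-0.418478, 0.148206) = (0.000224, -0.192008)  (running Σ = (-0.347221, 0.087597))
  m=6: (-0.255405, 0.056704) × (-0.162076, 0.274080) = (0.025854, -0.079192)  (running Σ = (-0.321368, 0.008406))
  m=7: (-0.060928, -0.061776) × (0.019379, 0.118310) = (0.006128, -0.008406)  (running Σ = (-0.315240, 0.000000))
Total Σ_m = (-0.315240, 0.000000). Multiply by 0.837758: (-0.264094, 0.000000). P_7(cos γ) = -0.264094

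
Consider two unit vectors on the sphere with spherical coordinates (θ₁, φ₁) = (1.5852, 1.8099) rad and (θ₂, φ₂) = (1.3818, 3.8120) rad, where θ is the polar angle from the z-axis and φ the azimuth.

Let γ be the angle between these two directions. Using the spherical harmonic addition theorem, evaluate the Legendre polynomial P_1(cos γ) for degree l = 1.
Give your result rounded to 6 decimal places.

-0.413275

Term-by-term m-sum for l=1 (normalisation 4π/3 = 4.188790):
  [-1]  conj(Y_{1,-1})(Ω₁) = -0.081816+0.335630i ; Y_{1,-1}(Ω₂) = -0.265898+0.210835i ; Δ = -0.049008-0.106493i
  [+0]  conj(Y_{1,0})(Ω₁) = -0.007037-0.000000i ; Y_{1,0}(Ω₂) = +0.091795+0.000000i ; Δ = -0.000646-0.000000i
  [+1]  conj(Y_{1,1})(Ω₁) = +0.081816+0.335630i ; Y_{1,1}(Ω₂) = +0.265898+0.210835i ; Δ = -0.049008+0.106493i
Σ over m = -0.098662+0.000000i; ×(4π/3) → -0.413275+0.000000i. Real part: -0.413275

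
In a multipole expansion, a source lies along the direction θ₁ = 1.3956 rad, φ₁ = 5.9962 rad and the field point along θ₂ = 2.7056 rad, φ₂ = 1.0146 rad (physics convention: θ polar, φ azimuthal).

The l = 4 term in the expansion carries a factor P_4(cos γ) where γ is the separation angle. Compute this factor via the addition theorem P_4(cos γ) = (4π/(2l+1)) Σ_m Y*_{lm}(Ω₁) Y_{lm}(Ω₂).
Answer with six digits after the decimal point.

0.366599

Addition theorem: P_4(cos γ) = (4π/9) Σ_m Y*_{lm}(Ω₁) Y_{lm}(Ω₂), m = −4…4:
  m=-4: Y*=(0.170733, -0.379407)  Y=(-0.008563, 0.011171)  product (0.002777, 0.005156)
  m=-3: Y*=(0.135753, -0.157990)  Y=(0.085045, 0.008343)  product (0.012863, -0.012304)
  m=-2: Y*=(-0.214455, 0.138664)  Y=(-0.125446, -0.254217)  product (0.062153, 0.037123)
  m=-1: Y*=(-0.217068, 0.064064)  Y=(-0.263087, 0.423199)  product (0.029996, -0.108718)
  m=+0: Y*=(0.224358, -0.000000)  Y=(0.209393, 0.000000)  product (0.046979, 0.000000)
  m=+1: Y*=(0.217068, 0.064064)  Y=(0.263087, 0.423199)  product (0.029996, 0.108718)
  m=+2: Y*=(-0.214455, -0.138664)  Y=(-0.125446, 0.254217)  product (0.062153, -0.037123)
  m=+3: Y*=(-0.135753, -0.157990)  Y=(-0.085045, 0.008343)  product (0.012863, 0.012304)
  m=+4: Y*=(0.170733, 0.379407)  Y=(-0.008563, -0.011171)  product (0.002777, -0.005156)
Σ over m = (0.262557, -0.000000); ×(4π/9) → (0.366599, -0.000000). Real part: 0.366599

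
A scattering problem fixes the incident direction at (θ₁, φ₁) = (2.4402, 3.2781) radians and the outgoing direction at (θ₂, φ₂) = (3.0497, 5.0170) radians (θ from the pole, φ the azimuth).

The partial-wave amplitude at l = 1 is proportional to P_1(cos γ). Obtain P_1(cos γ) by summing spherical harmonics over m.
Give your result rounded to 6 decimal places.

Summing Y*_{l m}(θ₁,φ₁)·Y_{l m}(θ₂,φ₂) over m ∈ [−1, 1]; prefactor 4π/(2·1+1) = 4.188790:
  [-1]  conj(Y_{1,-1})(Ω₁) = (-0.220867, -0.030339) ; Y_{1,-1}(Ω₂) = (0.009509, 0.030244) ; Δ = (-0.001183, -0.006968)
  [+0]  conj(Y_{1,0})(Ω₁) = (-0.373265, -0.000000) ; Y_{1,0}(Ω₂) = (-0.486541, 0.000000) ; Δ = (0.181609, 0.000000)
  [+1]  conj(Y_{1,1})(Ω₁) = (0.220867, -0.030339) ; Y_{1,1}(Ω₂) = (-0.009509, 0.030244) ; Δ = (-0.001183, 0.006968)
Accumulated sum (0.179244, 0.000000); after 4π/(2l+1) scaling, (0.750814, 0.000000) ⇒ P_1 = 0.750814

0.750814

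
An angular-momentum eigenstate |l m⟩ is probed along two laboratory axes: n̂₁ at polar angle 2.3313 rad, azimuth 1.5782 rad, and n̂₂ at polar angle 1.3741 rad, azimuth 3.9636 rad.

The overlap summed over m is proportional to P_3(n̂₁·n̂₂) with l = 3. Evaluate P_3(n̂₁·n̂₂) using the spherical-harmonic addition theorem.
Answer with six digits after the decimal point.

0.285793

Expand P_3 via completeness: Σ_{m} conj(Y_{3,m}) at Ω₁ times Y_{3,m} at Ω₂ —
  m=-3: 0.00352 - 0.15862j × 0.30711 + 0.24610j = 0.04012 - 0.04785j  (running Σ = 0.04012 - 0.04785j)
  m=-2: 0.36971 + 0.00547j × -0.01405 - 0.19158j = -0.00415 - 0.07091j  (running Σ = 0.03597 - 0.11875j)
  m=-1: -0.00238 + 0.32207j × 0.17456 - 0.18783j = 0.06008 + 0.05667j  (running Σ = 0.09605 - 0.06209j)
  m=0: 0.16062 + 0.00000j × -0.20486 + 0.00000j = -0.03290 + 0.00000j  (running Σ = 0.06315 - 0.06209j)
  m=1: 0.00238 + 0.32207j × -0.17456 - 0.18783j = 0.06008 - 0.05667j  (running Σ = 0.12323 - 0.11875j)
  m=2: 0.36971 - 0.00547j × -0.01405 + 0.19158j = -0.00415 + 0.07091j  (running Σ = 0.11908 - 0.04785j)
  m=3: -0.00352 - 0.15862j × -0.30711 + 0.24610j = 0.04012 + 0.04785j  (running Σ = 0.15920 + 0.00000j)
Total Σ_m = 0.15920 + 0.00000j. Multiply by 1.795196: 0.28579 + 0.00000j. P_3(cos γ) = 0.285793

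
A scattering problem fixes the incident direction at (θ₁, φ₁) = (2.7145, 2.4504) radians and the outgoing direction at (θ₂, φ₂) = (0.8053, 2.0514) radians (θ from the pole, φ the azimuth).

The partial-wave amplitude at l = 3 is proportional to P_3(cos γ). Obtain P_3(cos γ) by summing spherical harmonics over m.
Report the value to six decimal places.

Term-by-term m-sum for l=3 (normalisation 4π/7 = 1.795196):
  [-3]  conj(Y_{3,-3})(Ω₁) = (0.014289, 0.025984) ; Y_{3,-3}(Ω₂) = (0.155104, 0.020118) ; Δ = (0.001694, 0.004318)
  [-2]  conj(Y_{3,-2})(Ω₁) = (-0.029894, 0.156780) ; Y_{3,-2}(Ω₂) = (-0.210779, 0.301843) ; Δ = (-0.041022, -0.042069)
  [-1]  conj(Y_{3,-1})(Ω₁) = (-0.324090, 0.268133) ; Y_{3,-1}(Ω₂) = (-0.150879, -0.289385) ; Δ = (0.126492, 0.053331)
  [+0]  conj(Y_{3,0})(Ω₁) = (-0.387914, -0.000000) ; Y_{3,0}(Ω₂) = (-0.155009, 0.000000) ; Δ = (0.060130, 0.000000)
  [+1]  conj(Y_{3,1})(Ω₁) = (0.324090, 0.268133) ; Y_{3,1}(Ω₂) = (0.150879, -0.289385) ; Δ = (0.126492, -0.053331)
  [+2]  conj(Y_{3,2})(Ω₁) = (-0.029894, -0.156780) ; Y_{3,2}(Ω₂) = (-0.210779, -0.301843) ; Δ = (-0.041022, 0.042069)
  [+3]  conj(Y_{3,3})(Ω₁) = (-0.014289, 0.025984) ; Y_{3,3}(Ω₂) = (-0.155104, 0.020118) ; Δ = (0.001694, -0.004318)
Accumulated sum (0.234458, 0.000000); after 4π/(2l+1) scaling, (0.420898, 0.000000) ⇒ P_3 = 0.420898

0.420898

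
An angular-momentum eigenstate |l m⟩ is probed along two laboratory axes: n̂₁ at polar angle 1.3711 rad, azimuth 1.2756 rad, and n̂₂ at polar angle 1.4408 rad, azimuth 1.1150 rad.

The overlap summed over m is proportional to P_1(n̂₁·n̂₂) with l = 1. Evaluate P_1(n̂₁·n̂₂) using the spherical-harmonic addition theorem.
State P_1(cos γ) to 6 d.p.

0.985066

Summing Y*_{l m}(θ₁,φ₁)·Y_{l m}(θ₂,φ₂) over m ∈ [−1, 1]; prefactor 4π/(2·1+1) = 4.188790:
  term(m=-1) = (0.114514, 0.018551)   from Y*(Ω₁)=(0.098516, 0.323981), Y(Ω₂)=(0.150796, -0.307605)
  term(m=+0) = (0.006139, 0.000000)   from Y*(Ω₁)=(0.096925, -0.000000), Y(Ω₂)=(0.063338, 0.000000)
  term(m=+1) = (0.114514, -0.018551)   from Y*(Ω₁)=(-0.098516, 0.323981), Y(Ω₂)=(-0.150796, -0.307605)
Σ over m = (0.235167, 0.000000); ×(4π/3) → (0.985066, 0.000000). Real part: 0.985066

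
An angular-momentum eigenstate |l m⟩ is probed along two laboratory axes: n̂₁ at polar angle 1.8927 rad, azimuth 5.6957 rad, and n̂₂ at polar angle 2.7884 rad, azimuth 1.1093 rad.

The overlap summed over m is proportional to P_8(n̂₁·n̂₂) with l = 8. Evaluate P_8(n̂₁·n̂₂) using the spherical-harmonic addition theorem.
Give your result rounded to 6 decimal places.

-0.163864

Expand P_8 via completeness: Σ_{m} conj(Y_{8,m}) at Ω₁ times Y_{8,m} at Ω₂ —
  m=-8: (-0.004228, 0.338008) × (-0.000090, -0.000055) = (0.000019, -0.000030)  (running Σ = (0.000019, -0.000030))
  m=-7: (0.254619, -0.372182) × (-0.000102, 0.001141) = (0.000399, 0.000328)  (running Σ = (0.000418, 0.000298))
  m=-6: (-0.127558, 0.051440) × (0.007328, -0.002864) = (-0.000787, 0.000742)  (running Σ = (-0.000369, 0.001041))
  m=-5: (-0.290030, -0.060051) × (-0.028556, -0.025901) = (0.006727, 0.009227)  (running Σ = (0.006357, 0.010268))
  m=-4: (0.183109, 0.185413) × (-0.037485, 0.132760) = (-0.031479, 0.017359)  (running Σ = (-0.025122, 0.027627))
  m=-3: (0.035426, 0.182567) × (0.344519, -0.064940) = (0.024061, 0.060597)  (running Σ = (-0.001061, 0.088224))
  m=-2: (0.113461, -0.271516) × (-0.344458, -0.455184) = (-0.162672, 0.041880)  (running Σ = (-0.163734, 0.130104))
  m=-1: (0.111251, -0.074084) × (-0.178056, 0.358035) = (0.006716, 0.053023)  (running Σ = (-0.157018, 0.183127))
  m=0: (-0.300660, -0.000000) × (-0.307183, 0.000000) = (0.092358, 0.000000)  (running Σ = (-0.064660, 0.183127))
  m=1: (-0.111251, -0.074084) × (0.178056, 0.358035) = (0.006716, -0.053023)  (running Σ = (-0.057944, 0.130104))
  m=2: (0.113461, 0.271516) × (-0.344458, 0.455184) = (-0.162672, -0.041880)  (running Σ = (-0.220617, 0.088224))
  m=3: (-0.035426, 0.182567) × (-0.344519, -0.064940) = (0.024061, -0.060597)  (running Σ = (-0.196556, 0.027627))
  m=4: (0.183109, -0.185413) × (-0.037485, -0.132760) = (-0.031479, -0.017359)  (running Σ = (-0.228035, 0.010268))
  m=5: (0.290030, -0.060051) × (0.028556, -0.025901) = (0.006727, -0.009227)  (running Σ = (-0.221309, 0.001041))
  m=6: (-0.127558, -0.051440) × (0.007328, 0.002864) = (-0.000787, -0.000742)  (running Σ = (-0.222096, 0.000298))
  m=7: (-0.254619, -0.372182) × (0.000102, 0.001141) = (0.000399, -0.000328)  (running Σ = (-0.221697, -0.000030))
  m=8: (-0.004228, -0.338008) × (-0.000090, 0.000055) = (0.000019, 0.000030)  (running Σ = (-0.221678, 0.000000))
Total Σ_m = (-0.221678, 0.000000). Multiply by 0.739198: (-0.163864, 0.000000). P_8(cos γ) = -0.163864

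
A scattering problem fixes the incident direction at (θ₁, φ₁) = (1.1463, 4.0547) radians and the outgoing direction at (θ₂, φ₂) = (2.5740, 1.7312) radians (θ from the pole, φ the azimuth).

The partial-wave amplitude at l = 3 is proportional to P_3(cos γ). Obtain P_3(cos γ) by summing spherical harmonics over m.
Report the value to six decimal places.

Expand P_3 via completeness: Σ_{m} conj(Y_{3,m}) at Ω₁ times Y_{3,m} at Ω₂ —
  term(m=-3) = (0.015819, 0.012985)   from Y*(Ω₁)=(0.290500, -0.123600), Y(Ω₂)=(0.030005, 0.057465)
  term(m=-2) = (0.005688, 0.086864)   from Y*(Ω₁)=(-0.088305, 0.338178), Y(Ω₂)=(0.236350, -0.078536)
  term(m=-1) = (0.013570, -0.014488)   from Y*(Ω₁)=(0.027336, 0.035391), Y(Ω₂)=(-0.070898, -0.438199)
  term(m=+0) = (0.057749, 0.000000)   from Y*(Ω₁)=(-0.330733, -0.000000), Y(Ω₂)=(-0.174609, 0.000000)
  term(m=+1) = (0.013570, 0.014488)   from Y*(Ω₁)=(-0.027336, 0.035391), Y(Ω₂)=(0.070898, -0.438199)
  term(m=+2) = (0.005688, -0.086864)   from Y*(Ω₁)=(-0.088305, -0.338178), Y(Ω₂)=(0.236350, 0.078536)
  term(m=+3) = (0.015819, -0.012985)   from Y*(Ω₁)=(-0.290500, -0.123600), Y(Ω₂)=(-0.030005, 0.057465)
Σ over m = (0.127904, -0.000000); ×(4π/7) → (0.229613, -0.000000). Real part: 0.229613

0.229613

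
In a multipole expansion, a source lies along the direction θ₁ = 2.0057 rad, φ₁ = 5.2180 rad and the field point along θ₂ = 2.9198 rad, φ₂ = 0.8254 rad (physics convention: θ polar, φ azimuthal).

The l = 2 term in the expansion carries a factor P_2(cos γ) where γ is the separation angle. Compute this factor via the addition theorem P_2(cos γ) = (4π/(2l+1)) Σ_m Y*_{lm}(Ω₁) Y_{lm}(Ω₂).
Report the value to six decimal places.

-0.318045

Summing Y*_{l m}(θ₁,φ₁)·Y_{l m}(θ₂,φ₂) over m ∈ [−2, 2]; prefactor 4π/(2·2+1) = 2.513274:
  [-2]  conj(Y_{2,-2})(Ω₁) = -0.16865 - 0.26925j ; Y_{2,-2}(Ω₂) = -0.00149 - 0.01863j ; Δ = -0.00476 + 0.00354j
  [-1]  conj(Y_{2,-1})(Ω₁) = -0.14297 + 0.25826j ; Y_{2,-1}(Ω₂) = -0.11244 + 0.12182j ; Δ = -0.01538 - 0.04646j
  [+0]  conj(Y_{2,0})(Ω₁) = -0.14743 + 0.00000j ; Y_{2,0}(Ω₂) = 0.58500 + 0.00000j ; Δ = -0.08625 + 0.00000j
  [+1]  conj(Y_{2,1})(Ω₁) = 0.14297 + 0.25826j ; Y_{2,1}(Ω₂) = 0.11244 + 0.12182j ; Δ = -0.01538 + 0.04646j
  [+2]  conj(Y_{2,2})(Ω₁) = -0.16865 + 0.26925j ; Y_{2,2}(Ω₂) = -0.00149 + 0.01863j ; Δ = -0.00476 - 0.00354j
Accumulated sum -0.12655 + 0.00000j; after 4π/(2l+1) scaling, -0.31805 + 0.00000j ⇒ P_2 = -0.318045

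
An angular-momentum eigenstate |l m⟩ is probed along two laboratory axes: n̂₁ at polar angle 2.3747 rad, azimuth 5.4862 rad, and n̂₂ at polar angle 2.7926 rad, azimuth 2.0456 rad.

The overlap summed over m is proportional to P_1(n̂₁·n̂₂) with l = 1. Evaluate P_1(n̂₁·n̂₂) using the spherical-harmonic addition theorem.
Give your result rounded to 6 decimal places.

0.449911

Summing Y*_{l m}(θ₁,φ₁)·Y_{l m}(θ₂,φ₂) over m ∈ [−1, 1]; prefactor 4π/(2·1+1) = 4.188790:
  m=-1: +0.167545-0.171474i × -0.054010-0.105074i = -0.027067-0.008343i  (running Σ = -0.027067-0.008343i)
  m=0: -0.351828-0.000000i × -0.459148+0.000000i = +0.161541+0.000000i  (running Σ = +0.134475-0.008343i)
  m=1: -0.167545-0.171474i × +0.054010-0.105074i = -0.027067+0.008343i  (running Σ = +0.107408+0.000000i)
Accumulated sum +0.107408+0.000000i; after 4π/(2l+1) scaling, +0.449911+0.000000i ⇒ P_1 = 0.449911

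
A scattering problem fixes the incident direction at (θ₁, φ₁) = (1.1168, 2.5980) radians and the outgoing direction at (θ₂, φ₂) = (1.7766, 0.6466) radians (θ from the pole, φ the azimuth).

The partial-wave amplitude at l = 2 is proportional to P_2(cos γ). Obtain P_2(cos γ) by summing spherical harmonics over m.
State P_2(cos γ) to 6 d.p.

-0.239883

Term-by-term m-sum for l=2 (normalisation 4π/5 = 2.513274):
  m=-2: 0.14506 - 0.27620j × 0.10144 - 0.35597j = -0.08361 - 0.07966j  (running Σ = -0.08361 - 0.07966j)
  m=-1: -0.26060 + 0.15749j × -0.12335 + 0.09311j = 0.01748 - 0.04369j  (running Σ = -0.06613 - 0.12334j)
  m=0: -0.13341 + 0.00000j × -0.27588 + 0.00000j = 0.03680 + 0.00000j  (running Σ = -0.02932 - 0.12334j)
  m=1: 0.26060 + 0.15749j × 0.12335 + 0.09311j = 0.01748 + 0.04369j  (running Σ = -0.01184 - 0.07966j)
  m=2: 0.14506 + 0.27620j × 0.10144 + 0.35597j = -0.08361 + 0.07966j  (running Σ = -0.09545 + 0.00000j)
Accumulated sum -0.09545 + 0.00000j; after 4π/(2l+1) scaling, -0.23988 + 0.00000j ⇒ P_2 = -0.239883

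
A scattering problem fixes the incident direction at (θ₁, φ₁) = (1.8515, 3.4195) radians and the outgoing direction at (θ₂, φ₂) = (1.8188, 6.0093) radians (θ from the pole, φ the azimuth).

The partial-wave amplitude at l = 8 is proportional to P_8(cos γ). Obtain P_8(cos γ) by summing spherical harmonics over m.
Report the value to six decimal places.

Summing Y*_{l m}(θ₁,φ₁)·Y_{l m}(θ₂,φ₂) over m ∈ [−8, 8]; prefactor 4π/(2·8+1) = 0.739198:
  term(m=-8) = (-0.044208, -0.143906)   from Y*(Ω₁)=(-0.227376, 0.297575), Y(Ω₂)=(-0.233660, 0.327099)
  term(m=-7) = (0.132094, 0.116079)   from Y*(Ω₁)=(-0.158014, 0.401955), Y(Ω₂)=(0.138235, -0.382971)
  term(m=-6) = (0.001326, 0.000227)   from Y*(Ω₁)=(-0.004322, 0.044581), Y(Ω₂)=(0.002177, -0.029965)
  term(m=-5) = (0.113348, -0.045619)   from Y*(Ω₁)=(-0.061491, -0.335521), Y(Ω₂)=(0.071643, 0.350958)
  term(m=-4) = (-0.010369, 0.014033)   from Y*(Ω₁)=(-0.078286, -0.158341), Y(Ω₂)=(-0.045198, -0.087832)
  term(m=-3) = (0.006886, -0.081217)   from Y*(Ω₁)=(0.178085, 0.196185), Y(Ω₂)=(-0.209499, -0.225269)
  term(m=-2) = (0.015363, 0.030455)   from Y*(Ω₁)=(0.190991, 0.118631), Y(Ω₂)=(0.129515, 0.079010)
  term(m=-1) = (-0.054023, -0.033255)   from Y*(Ω₁)=(-0.217603, -0.062080), Y(Ω₂)=(0.269895, 0.075826)
  term(m=+0) = (0.039430, 0.000000)   from Y*(Ω₁)=(-0.237069, -0.000000), Y(Ω₂)=(-0.166323, 0.000000)
  term(m=+1) = (-0.054023, 0.033255)   from Y*(Ω₁)=(0.217603, -0.062080), Y(Ω₂)=(-0.269895, 0.075826)
  term(m=+2) = (0.015363, -0.030455)   from Y*(Ω₁)=(0.190991, -0.118631), Y(Ω₂)=(0.129515, -0.079010)
  term(m=+3) = (0.006886, 0.081217)   from Y*(Ω₁)=(-0.178085, 0.196185), Y(Ω₂)=(0.209499, -0.225269)
  term(m=+4) = (-0.010369, -0.014033)   from Y*(Ω₁)=(-0.078286, 0.158341), Y(Ω₂)=(-0.045198, 0.087832)
  term(m=+5) = (0.113348, 0.045619)   from Y*(Ω₁)=(0.061491, -0.335521), Y(Ω₂)=(-0.071643, 0.350958)
  term(m=+6) = (0.001326, -0.000227)   from Y*(Ω₁)=(-0.004322, -0.044581), Y(Ω₂)=(0.002177, 0.029965)
  term(m=+7) = (0.132094, -0.116079)   from Y*(Ω₁)=(0.158014, 0.401955), Y(Ω₂)=(-0.138235, -0.382971)
  term(m=+8) = (-0.044208, 0.143906)   from Y*(Ω₁)=(-0.227376, -0.297575), Y(Ω₂)=(-0.233660, -0.327099)
Σ over m = (0.360267, 0.000000); ×(4π/17) → (0.266309, 0.000000). Real part: 0.266309

0.266309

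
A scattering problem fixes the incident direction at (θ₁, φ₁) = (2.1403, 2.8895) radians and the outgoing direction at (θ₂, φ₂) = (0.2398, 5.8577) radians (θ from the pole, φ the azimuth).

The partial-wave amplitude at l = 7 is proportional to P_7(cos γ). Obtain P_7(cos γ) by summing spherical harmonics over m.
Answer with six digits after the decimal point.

-0.079236

Term-by-term m-sum for l=7 (normalisation 4π/15 = 0.837758):
  [-7]  conj(Y_{7,-7})(Ω₁) = 0.02894 + 0.14743j ; Y_{7,-7}(Ω₂) = -0.00002 + 0.00000j ; Δ = -0.00000 - 0.00000j
  [-6]  conj(Y_{7,-6})(Ω₁) = -0.02095 + 0.35932j ; Y_{7,-6}(Ω₂) = -0.00027 + 0.00018j ; Δ = -0.00006 - 0.00010j
  [-5]  conj(Y_{7,-5})(Ω₁) = -0.13195 + 0.41146j ; Y_{7,-5}(Ω₂) = -0.00165 + 0.00265j ; Δ = -0.00087 - 0.00103j
  [-4]  conj(Y_{7,-4})(Ω₁) = -0.08277 + 0.13131j ; Y_{7,-4}(Ω₂) = -0.00275 + 0.02084j ; Δ = -0.00251 - 0.00209j
  [-3]  conj(Y_{7,-3})(Ω₁) = 0.19712 - 0.18596j ; Y_{7,-3}(Ω₂) = 0.02926 + 0.09652j ; Δ = 0.02372 + 0.01359j
  [-2]  conj(Y_{7,-2})(Ω₁) = 0.25640 - 0.14147j ; Y_{7,-2}(Ω₂) = 0.21775 + 0.24836j ; Δ = 0.09097 + 0.03287j
  [-1]  conj(Y_{7,-1})(Ω₁) = -0.15369 + 0.03959j ; Y_{7,-1}(Ω₂) = 0.58138 + 0.26346j ; Δ = -0.09978 - 0.01748j
  [+0]  conj(Y_{7,0})(Ω₁) = -0.31471 + 0.00000j ; Y_{7,0}(Ω₂) = 0.37334 + 0.00000j ; Δ = -0.11750 + 0.00000j
  [+1]  conj(Y_{7,1})(Ω₁) = 0.15369 + 0.03959j ; Y_{7,1}(Ω₂) = -0.58138 + 0.26346j ; Δ = -0.09978 + 0.01748j
  [+2]  conj(Y_{7,2})(Ω₁) = 0.25640 + 0.14147j ; Y_{7,2}(Ω₂) = 0.21775 - 0.24836j ; Δ = 0.09097 - 0.03287j
  [+3]  conj(Y_{7,3})(Ω₁) = -0.19712 - 0.18596j ; Y_{7,3}(Ω₂) = -0.02926 + 0.09652j ; Δ = 0.02372 - 0.01359j
  [+4]  conj(Y_{7,4})(Ω₁) = -0.08277 - 0.13131j ; Y_{7,4}(Ω₂) = -0.00275 - 0.02084j ; Δ = -0.00251 + 0.00209j
  [+5]  conj(Y_{7,5})(Ω₁) = 0.13195 + 0.41146j ; Y_{7,5}(Ω₂) = 0.00165 + 0.00265j ; Δ = -0.00087 + 0.00103j
  [+6]  conj(Y_{7,6})(Ω₁) = -0.02095 - 0.35932j ; Y_{7,6}(Ω₂) = -0.00027 - 0.00018j ; Δ = -0.00006 + 0.00010j
  [+7]  conj(Y_{7,7})(Ω₁) = -0.02894 + 0.14743j ; Y_{7,7}(Ω₂) = 0.00002 + 0.00000j ; Δ = -0.00000 + 0.00000j
Total Σ_m = -0.09458 - 0.00000j. Multiply by 0.837758: -0.07924 - 0.00000j. P_7(cos γ) = -0.079236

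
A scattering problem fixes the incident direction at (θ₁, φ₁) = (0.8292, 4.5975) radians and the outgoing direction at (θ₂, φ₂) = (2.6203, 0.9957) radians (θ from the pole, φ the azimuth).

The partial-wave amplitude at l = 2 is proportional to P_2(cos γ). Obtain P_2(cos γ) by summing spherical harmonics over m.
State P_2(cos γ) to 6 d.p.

Addition theorem: P_2(cos γ) = (4π/5) Σ_m Y*_{lm}(Ω₁) Y_{lm}(Ω₂), m = −2…2:
  m=-2: Y*=(-0.204515, 0.047838)  Y=(-0.039115, -0.087449)  product (0.012183, 0.016013)
  m=-1: Y*=(-0.044111, -0.382256)  Y=(-0.181466, 0.279961)  product (0.115022, 0.057017)
  m=+0: Y*=(0.116305, -0.000000)  Y=(0.396127, 0.000000)  product (0.046071, 0.000000)
  m=+1: Y*=(0.044111, -0.382256)  Y=(0.181466, 0.279961)  product (0.115022, -0.057017)
  m=+2: Y*=(-0.204515, -0.047838)  Y=(-0.039115, 0.087449)  product (0.012183, -0.016013)
Total Σ_m = (0.300481, -0.000000). Multiply by 2.513274: (0.755190, -0.000000). P_2(cos γ) = 0.755190

0.755190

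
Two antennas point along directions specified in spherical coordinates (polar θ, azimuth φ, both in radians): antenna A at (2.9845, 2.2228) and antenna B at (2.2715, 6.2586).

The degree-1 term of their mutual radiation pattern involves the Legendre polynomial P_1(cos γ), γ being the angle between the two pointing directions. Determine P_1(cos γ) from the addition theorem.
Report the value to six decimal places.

Term-by-term m-sum for l=1 (normalisation 4π/3 = 4.188790):
  m=-1: -0.03280 + 0.04296j × 0.26401 + 0.00649j = -0.00894 + 0.01113j  (running Σ = -0.00894 + 0.01113j)
  m=0: -0.48259 + 0.00000j × -0.31503 + 0.00000j = 0.15203 + 0.00000j  (running Σ = 0.14309 + 0.01113j)
  m=1: 0.03280 + 0.04296j × -0.26401 + 0.00649j = -0.00894 - 0.01113j  (running Σ = 0.13415 + 0.00000j)
Accumulated sum 0.13415 + 0.00000j; after 4π/(2l+1) scaling, 0.56194 + 0.00000j ⇒ P_1 = 0.561939

0.561939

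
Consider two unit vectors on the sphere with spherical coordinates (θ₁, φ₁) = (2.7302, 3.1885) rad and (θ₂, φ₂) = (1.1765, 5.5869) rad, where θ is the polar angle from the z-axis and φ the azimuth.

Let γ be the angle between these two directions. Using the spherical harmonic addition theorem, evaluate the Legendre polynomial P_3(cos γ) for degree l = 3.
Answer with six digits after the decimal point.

0.328639

Term-by-term m-sum for l=3 (normalisation 4π/7 = 1.795196):
  [-3]  conj(Y_{3,-3})(Ω₁) = -0.026416-0.003742i ; Y_{3,-3}(Ω₂) = -0.162603+0.285274i ; Δ = +0.005363-0.006927i
  [-2]  conj(Y_{3,-2})(Ω₁) = -0.149131-0.014032i ; Y_{3,-2}(Ω₂) = +0.059331+0.329364i ; Δ = -0.004226-0.049951i
  [-1]  conj(Y_{3,-1})(Ω₁) = -0.413157-0.019394i ; Y_{3,-1}(Ω₂) = -0.060004-0.050161i ; Δ = +0.023818+0.021888i
  [+0]  conj(Y_{3,0})(Ω₁) = -0.410604-0.000000i ; Y_{3,0}(Ω₂) = -0.324294+0.000000i ; Δ = +0.133156+0.000000i
  [+1]  conj(Y_{3,1})(Ω₁) = +0.413157-0.019394i ; Y_{3,1}(Ω₂) = +0.060004-0.050161i ; Δ = +0.023818-0.021888i
  [+2]  conj(Y_{3,2})(Ω₁) = -0.149131+0.014032i ; Y_{3,2}(Ω₂) = +0.059331-0.329364i ; Δ = -0.004226+0.049951i
  [+3]  conj(Y_{3,3})(Ω₁) = +0.026416-0.003742i ; Y_{3,3}(Ω₂) = +0.162603+0.285274i ; Δ = +0.005363+0.006927i
Accumulated sum +0.183066+0.000000i; after 4π/(2l+1) scaling, +0.328639+0.000000i ⇒ P_3 = 0.328639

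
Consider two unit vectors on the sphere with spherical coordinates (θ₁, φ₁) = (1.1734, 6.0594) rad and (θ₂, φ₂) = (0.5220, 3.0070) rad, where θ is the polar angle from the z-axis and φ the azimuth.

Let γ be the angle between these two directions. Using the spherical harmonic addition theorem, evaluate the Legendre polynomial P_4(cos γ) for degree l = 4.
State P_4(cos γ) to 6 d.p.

Expand P_4 via completeness: Σ_{m} conj(Y_{4,m}) at Ω₁ times Y_{4,m} at Ω₂ —
  m=-4: (0.200064, -0.249611) × (0.023484, 0.014025) = (0.008199, -0.003056)  (running Σ = (0.008199, -0.003056))
  m=-3: (0.297349, -0.236233) × (-0.123682, -0.052844) = (-0.049260, 0.013505)  (running Σ = (-0.041061, 0.010449))
  m=-2: (0.012432, -0.005968) × (0.341512, 0.094217) = (0.004808, -0.000867)  (running Σ = (-0.036253, 0.009582))
  m=-1: (-0.321250, 0.073116) × (-0.457867, -0.062000) = (0.151623, -0.013560)  (running Σ = (0.115370, -0.003978))
  m=0: (-0.074926, -0.000000) × (0.023134, 0.000000) = (-0.001733, -0.000000)  (running Σ = (0.113636, -0.003978))
  m=1: (0.321250, 0.073116) × (0.457867, -0.062000) = (0.151623, 0.013560)  (running Σ = (0.265259, 0.009582))
  m=2: (0.012432, 0.005968) × (0.341512, -0.094217) = (0.004808, 0.000867)  (running Σ = (0.270067, 0.010449))
  m=3: (-0.297349, -0.236233) × (0.123682, -0.052844) = (-0.049260, -0.013505)  (running Σ = (0.220807, -0.003056))
  m=4: (0.200064, 0.249611) × (0.023484, -0.014025) = (0.008199, 0.003056)  (running Σ = (0.229006, -0.000000))
Σ over m = (0.229006, -0.000000); ×(4π/9) → (0.319753, -0.000000). Real part: 0.319753

0.319753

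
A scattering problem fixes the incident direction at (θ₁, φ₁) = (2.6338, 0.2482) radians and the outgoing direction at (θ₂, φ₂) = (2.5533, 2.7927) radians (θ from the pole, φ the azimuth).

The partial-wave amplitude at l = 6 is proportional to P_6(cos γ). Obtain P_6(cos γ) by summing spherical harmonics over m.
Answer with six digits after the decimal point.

Expand P_6 via completeness: Σ_{m} conj(Y_{6,m}) at Ω₁ times Y_{6,m} at Ω₂ —
  [-6]  conj(Y_{6,-6})(Ω₁) = +0.000520+0.006364i ; Y_{6,-6}(Ω₂) = -0.007042+0.012226i ; Δ = -0.000081-0.000038i
  [-5]  conj(Y_{6,-5})(Ω₁) = -0.012873-0.037607i ; Y_{6,-5}(Ω₂) = -0.012660+0.072166i ; Δ = +0.002877-0.000453i
  [-4]  conj(Y_{6,-4})(Ω₁) = +0.080629+0.123606i ; Y_{6,-4}(Ω₂) = +0.039005+0.220318i ; Δ = -0.024088+0.022585i
  [-3]  conj(Y_{6,-3})(Ω₁) = -0.259817-0.239437i ; Y_{6,-3}(Ω₂) = +0.213767+0.369811i ; Δ = +0.033006-0.147267i
  [-2]  conj(Y_{6,-2})(Ω₁) = +0.439843+0.238235i ; Y_{6,-2}(Ω₂) = +0.334147+0.280185i ; Δ = +0.080222+0.202843i
  [-1]  conj(Y_{6,-1})(Ω₁) = -0.226189-0.057322i ; Y_{6,-1}(Ω₂) = +0.007710+0.002805i ; Δ = -0.001583-0.001076i
  [+0]  conj(Y_{6,0})(Ω₁) = -0.358756-0.000000i ; Y_{6,0}(Ω₂) = -0.421766+0.000000i ; Δ = +0.151311+0.000000i
  [+1]  conj(Y_{6,1})(Ω₁) = +0.226189-0.057322i ; Y_{6,1}(Ω₂) = -0.007710+0.002805i ; Δ = -0.001583+0.001076i
  [+2]  conj(Y_{6,2})(Ω₁) = +0.439843-0.238235i ; Y_{6,2}(Ω₂) = +0.334147-0.280185i ; Δ = +0.080222-0.202843i
  [+3]  conj(Y_{6,3})(Ω₁) = +0.259817-0.239437i ; Y_{6,3}(Ω₂) = -0.213767+0.369811i ; Δ = +0.033006+0.147267i
  [+4]  conj(Y_{6,4})(Ω₁) = +0.080629-0.123606i ; Y_{6,4}(Ω₂) = +0.039005-0.220318i ; Δ = -0.024088-0.022585i
  [+5]  conj(Y_{6,5})(Ω₁) = +0.012873-0.037607i ; Y_{6,5}(Ω₂) = +0.012660+0.072166i ; Δ = +0.002877+0.000453i
  [+6]  conj(Y_{6,6})(Ω₁) = +0.000520-0.006364i ; Y_{6,6}(Ω₂) = -0.007042-0.012226i ; Δ = -0.000081+0.000038i
Accumulated sum +0.332017+0.000000i; after 4π/(2l+1) scaling, +0.320943+0.000000i ⇒ P_6 = 0.320943

0.320943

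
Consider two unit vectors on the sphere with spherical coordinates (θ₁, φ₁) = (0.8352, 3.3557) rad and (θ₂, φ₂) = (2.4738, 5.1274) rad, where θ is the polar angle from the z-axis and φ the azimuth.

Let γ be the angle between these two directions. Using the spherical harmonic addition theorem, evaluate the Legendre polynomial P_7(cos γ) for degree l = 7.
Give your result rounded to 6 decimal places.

Term-by-term m-sum for l=7 (normalisation 4π/15 = 0.837758):
  m=-7: (-0.004433, -0.061429) × (-0.004092, 0.016976) = (0.001061, 0.000176)  (running Σ = (0.001061, 0.000176))
  m=-6: (0.058869, 0.200080) × (-0.065874, -0.050236) = (0.006173, -0.016137)  (running Σ = (0.007234, -0.015961))
  m=-5: (-0.191395, -0.350130) × (0.205218, -0.113249) = (-0.078929, -0.050178)  (running Σ = (-0.071695, -0.066139))
  m=-4: (0.278208, 0.320830) × (0.037874, 0.423239) = (-0.125251, 0.129899)  (running Σ = (-0.196946, 0.063760))
  m=-3: (-0.082143, -0.061456) × (-0.414771, -0.140109) = (0.025460, 0.036999)  (running Σ = (-0.171486, 0.100759))
  m=-2: (-0.290723, -0.132704) × (0.048863, -0.053431) = (-0.021296, 0.009049)  (running Σ = (-0.192782, 0.109809))
  m=-1: (0.250305, 0.054426) × (-0.149707, -0.339777) = (-0.018979, -0.093196)  (running Σ = (-0.211762, 0.016613))
  m=0: (0.251860, -0.000000) × (0.196924, 0.000000) = (0.049597, 0.000000)  (running Σ = (-0.162164, 0.016613))
  m=1: (-0.250305, 0.054426) × (0.149707, -0.339777) = (-0.018979, 0.093196)  (running Σ = (-0.181144, 0.109809))
  m=2: (-0.290723, 0.132704) × (0.048863, 0.053431) = (-0.021296, -0.009049)  (running Σ = (-0.202440, 0.100759))
  m=3: (0.082143, -0.061456) × (0.414771, -0.140109) = (0.025460, -0.036999)  (running Σ = (-0.176980, 0.063760))
  m=4: (0.278208, -0.320830) × (0.037874, -0.423239) = (-0.125251, -0.129899)  (running Σ = (-0.302231, -0.066139))
  m=5: (0.191395, -0.350130) × (-0.205218, -0.113249) = (-0.078929, 0.050178)  (running Σ = (-0.381160, -0.015961))
  m=6: (0.058869, -0.200080) × (-0.065874, 0.050236) = (0.006173, 0.016137)  (running Σ = (-0.374987, 0.000176))
  m=7: (0.004433, -0.061429) × (0.004092, 0.016976) = (0.001061, -0.000176)  (running Σ = (-0.373926, 0.000000))
Accumulated sum (-0.373926, 0.000000); after 4π/(2l+1) scaling, (-0.313260, 0.000000) ⇒ P_7 = -0.313260

-0.313260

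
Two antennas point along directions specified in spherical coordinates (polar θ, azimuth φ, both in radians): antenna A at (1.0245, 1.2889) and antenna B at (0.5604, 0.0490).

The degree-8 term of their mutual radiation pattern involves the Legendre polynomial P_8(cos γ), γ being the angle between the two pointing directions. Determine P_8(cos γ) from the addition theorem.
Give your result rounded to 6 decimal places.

Addition theorem: P_8(cos γ) = (4π/17) Σ_m Y*_{lm}(Ω₁) Y_{lm}(Ω₂), m = −8…8:
  m=-8: Y*=-0.092582-0.113469i  Y=+0.003035-0.001254i  product -0.000423-0.000228i
  m=-7: Y*=-0.327711+0.139512i  Y=+0.019712-0.007040i  product -0.005478+0.005057i
  m=-6: Y*=+0.053720+0.443342i  Y=+0.079307-0.024012i  product +0.014906+0.033870i
  m=-5: Y*=+0.199142+0.032406i  Y=+0.220047-0.055017i  product +0.045603-0.003825i
  m=-4: Y*=-0.099163+0.208892i  Y=+0.418616-0.083116i  product -0.024149+0.095687i
  m=-3: Y*=+0.249253+0.220874i  Y=+0.485981-0.071958i  product +0.137026+0.089405i
  m=-2: Y*=-0.059946+0.037900i  Y=+0.170467-0.016759i  product -0.009584+0.007465i
  m=-1: Y*=+0.095692+0.330419i  Y=-0.346117+0.016973i  product -0.038729-0.112739i
  m=+0: Y*=-0.020631-0.000000i  Y=-0.299057+0.000000i  product +0.006170+0.000000i
  m=+1: Y*=-0.095692+0.330419i  Y=+0.346117+0.016973i  product -0.038729+0.112739i
  m=+2: Y*=-0.059946-0.037900i  Y=+0.170467+0.016759i  product -0.009584-0.007465i
  m=+3: Y*=-0.249253+0.220874i  Y=-0.485981-0.071958i  product +0.137026-0.089405i
  m=+4: Y*=-0.099163-0.208892i  Y=+0.418616+0.083116i  product -0.024149-0.095687i
  m=+5: Y*=-0.199142+0.032406i  Y=-0.220047-0.055017i  product +0.045603+0.003825i
  m=+6: Y*=+0.053720-0.443342i  Y=+0.079307+0.024012i  product +0.014906-0.033870i
  m=+7: Y*=+0.327711+0.139512i  Y=-0.019712-0.007040i  product -0.005478-0.005057i
  m=+8: Y*=-0.092582+0.113469i  Y=+0.003035+0.001254i  product -0.000423+0.000228i
Σ over m = +0.244516+0.000000i; ×(4π/17) → +0.180746+0.000000i. Real part: 0.180746

0.180746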